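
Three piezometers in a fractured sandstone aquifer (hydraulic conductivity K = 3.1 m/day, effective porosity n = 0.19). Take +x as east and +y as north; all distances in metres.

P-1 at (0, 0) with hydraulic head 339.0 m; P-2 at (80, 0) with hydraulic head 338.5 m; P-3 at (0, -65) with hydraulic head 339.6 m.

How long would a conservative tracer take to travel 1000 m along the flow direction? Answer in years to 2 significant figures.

15 years

∂h/∂x = (338.5 − 339.0) / (80 − 0) = -0.006250
∂h/∂y = (339.6 − 339.0) / (-65 − 0) = -0.009231
|∇h| = √(-0.006250² + -0.009231²) = 0.01115
Seepage velocity v = K·i/n = 3.1 × 0.01115 / 0.19 = 0.1819 m/day.
t = 1000 / 0.1819 = 5498 days = 15.1 years.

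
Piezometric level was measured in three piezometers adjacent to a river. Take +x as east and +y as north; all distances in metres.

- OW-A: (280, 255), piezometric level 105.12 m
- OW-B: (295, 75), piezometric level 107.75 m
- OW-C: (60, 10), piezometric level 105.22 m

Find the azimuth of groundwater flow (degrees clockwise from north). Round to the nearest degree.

313°

Taking OW-A as reference: OW-B−OW-A = (15, -180, +2.63); OW-C−OW-A = (-220, -245, +0.10).
Solve a·Δx + b·Δy = Δh: det = 15·(-245) − (-220)·(-180) = -43275.
∂h/∂x = [(+2.63)·(-245) − (+0.10)·(-180)] / -43275 = +0.01447
∂h/∂y = [15·(+0.10) − (-220)·(+2.63)] / -43275 = -0.01340
Flow direction (−∇h) has components (-0.01447 E, +0.01340 N).
Azimuth = atan2(E, N) = atan2(-0.01447, +0.01340) = 312.8° ≈ 313°.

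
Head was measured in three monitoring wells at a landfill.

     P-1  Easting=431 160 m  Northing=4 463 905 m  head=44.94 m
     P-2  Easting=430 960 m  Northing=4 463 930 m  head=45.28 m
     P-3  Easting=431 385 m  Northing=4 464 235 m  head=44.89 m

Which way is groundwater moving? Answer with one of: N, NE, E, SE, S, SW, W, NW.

SE

Taking P-1 as reference: P-2−P-1 = (-200, 25, +0.34); P-3−P-1 = (225, 330, -0.05).
Determinant of the coordinate differences = (-200)·330 − 225·25 = -71625.
∂h/∂x = [(+0.34)·330 − (-0.05)·25] / -71625 = -0.001584
∂h/∂y = [(-200)·(-0.05) − 225·(+0.34)] / -71625 = +0.0009284
Flow = −∇h = (+0.001584 east, -0.0009284 north), which points southeast.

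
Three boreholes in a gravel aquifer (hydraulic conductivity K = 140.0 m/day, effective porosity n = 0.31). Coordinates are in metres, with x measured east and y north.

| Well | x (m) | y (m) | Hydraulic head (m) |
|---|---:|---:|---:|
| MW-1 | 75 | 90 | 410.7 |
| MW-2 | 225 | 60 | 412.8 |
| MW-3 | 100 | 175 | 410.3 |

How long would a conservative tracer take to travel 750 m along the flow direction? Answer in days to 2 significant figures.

With h = a·x + b·y + c and MW-1 as origin, the differences give:
  150·a + (-30)·b = +2.1
  25·a + 85·b = -0.4
Eliminate b (×85 and ×(-30), subtract): 13500·a = 166.50 → a = ∂h/∂x = +0.01233
Back-substitute: b = ∂h/∂y = -0.008333.
|∇h| = √(0.01233² + -0.008333²) = 0.01488
Seepage velocity v = K·i/n = 140.0 × 0.01488 / 0.31 = 6.72 m/day.
t = 750 / 6.72 = 111.6 days.

110 days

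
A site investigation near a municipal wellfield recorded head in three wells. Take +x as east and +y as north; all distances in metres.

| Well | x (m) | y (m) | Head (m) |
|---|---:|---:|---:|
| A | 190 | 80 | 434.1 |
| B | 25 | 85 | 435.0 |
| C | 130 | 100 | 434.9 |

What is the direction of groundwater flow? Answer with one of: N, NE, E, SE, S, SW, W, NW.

Differences from A: to B (Δx, Δy, Δh) = (-165, 5, +0.9); to C = (-60, 20, +0.8).
Solve a·Δx + b·Δy = Δh: det = (-165)·20 − (-60)·5 = -3000.
∂h/∂x = [(+0.9)·20 − (+0.8)·5] / -3000 = -0.004667
∂h/∂y = [(-165)·(+0.8) − (-60)·(+0.9)] / -3000 = +0.02600
Flow = −∇h = (+0.004667 east, -0.02600 north), which points south.

S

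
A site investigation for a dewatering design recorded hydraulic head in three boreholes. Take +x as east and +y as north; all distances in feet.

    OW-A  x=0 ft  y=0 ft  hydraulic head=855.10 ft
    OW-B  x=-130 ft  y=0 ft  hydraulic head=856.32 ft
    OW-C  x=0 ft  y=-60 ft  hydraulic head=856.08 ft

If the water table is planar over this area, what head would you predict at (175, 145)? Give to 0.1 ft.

∂h/∂x = (856.32 − 855.10) / (-130 − 0) = -0.009385
∂h/∂y = (856.08 − 855.10) / (-60 − 0) = -0.01633
h(175, 145) = 855.10 + (-0.009385)·(175) + (-0.01633)·(145) = 855.10 -1.642 -2.368 = 851.089 ft.

851.1 ft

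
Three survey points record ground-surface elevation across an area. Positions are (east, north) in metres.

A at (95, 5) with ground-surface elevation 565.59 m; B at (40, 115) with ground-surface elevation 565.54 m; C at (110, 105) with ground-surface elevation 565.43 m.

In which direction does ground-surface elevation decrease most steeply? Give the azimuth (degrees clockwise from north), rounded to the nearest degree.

053°

Differences from A: to B (Δx, Δy, Δh) = (-55, 110, -0.05); to C = (15, 100, -0.16).
Determinant of the coordinate differences = (-55)·100 − 15·110 = -7150.
∂z/∂x = [(-0.05)·100 − (-0.16)·110] / -7150 = -0.001762
∂z/∂y = [(-55)·(-0.16) − 15·(-0.05)] / -7150 = -0.001336
Steepest decrease is along −∇f: components (+0.001762 E, +0.001336 N).
Azimuth = atan2(+0.001762, +0.001336) = 52.8° ≈ 053°.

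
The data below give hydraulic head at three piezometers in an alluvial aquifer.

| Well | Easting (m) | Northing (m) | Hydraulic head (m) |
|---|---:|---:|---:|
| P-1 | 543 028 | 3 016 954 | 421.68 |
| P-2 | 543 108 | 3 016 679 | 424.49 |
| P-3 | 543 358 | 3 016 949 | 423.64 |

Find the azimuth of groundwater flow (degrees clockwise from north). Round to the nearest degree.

326°

Taking P-1 as reference: P-2−P-1 = (80, -275, +2.81); P-3−P-1 = (330, -5, +1.96).
Determinant of the coordinate differences = 80·(-5) − 330·(-275) = 90350.
∂h/∂x = [(+2.81)·(-5) − (+1.96)·(-275)] / 90350 = +0.005810
∂h/∂y = [80·(+1.96) − 330·(+2.81)] / 90350 = -0.008528
Flow direction (−∇h) has components (-0.005810 E, +0.008528 N).
Azimuth = atan2(E, N) = atan2(-0.005810, +0.008528) = 325.7° ≈ 326°.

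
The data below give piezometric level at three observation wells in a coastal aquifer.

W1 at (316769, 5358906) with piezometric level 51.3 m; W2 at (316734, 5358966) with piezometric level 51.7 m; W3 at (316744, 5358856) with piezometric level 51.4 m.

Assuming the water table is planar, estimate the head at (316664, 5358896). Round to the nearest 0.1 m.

52.1 m

Three-point gradient (reference W1): Δ to W2 = (-35, 60, +0.4), Δ to W3 = (-25, -50, +0.1).
∂h/∂x = -0.008000, ∂h/∂y = +0.002000 (det = 3250).
h(316664, 5358896) = 51.3 + (-0.008000)·(-105) + (+0.002000)·(-10) = 51.3 +0.840 -0.020 = 52.120 m.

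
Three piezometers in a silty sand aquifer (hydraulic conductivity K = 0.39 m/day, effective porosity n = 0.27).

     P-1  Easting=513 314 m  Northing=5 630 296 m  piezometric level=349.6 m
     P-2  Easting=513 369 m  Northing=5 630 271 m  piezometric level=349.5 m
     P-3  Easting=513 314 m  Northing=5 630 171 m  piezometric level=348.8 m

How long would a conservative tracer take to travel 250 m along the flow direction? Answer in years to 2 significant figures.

73 years

Three-point gradient (reference P-1): Δ to P-2 = (55, -25, -0.1), Δ to P-3 = (0, -125, -0.8).
∂h/∂x = +0.001091, ∂h/∂y = +0.006400 (det = -6875).
|∇h| = √(0.001091² + 0.006400²) = 0.006492
Seepage velocity v = K·i/n = 0.39 × 0.006492 / 0.27 = 0.009377 m/day.
t = 250 / 0.009377 = 2.666e+04 days = 73 years.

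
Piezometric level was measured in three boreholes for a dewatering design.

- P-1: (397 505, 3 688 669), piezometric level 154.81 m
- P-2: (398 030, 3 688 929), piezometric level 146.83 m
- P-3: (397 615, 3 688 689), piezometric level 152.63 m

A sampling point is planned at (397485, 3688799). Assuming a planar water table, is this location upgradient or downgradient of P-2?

Differences from P-1: to P-2 (Δx, Δy, Δh) = (525, 260, -7.98); to P-3 = (110, 20, -2.18).
Determinant of the coordinate differences = 525·20 − 110·260 = -18100.
∂h/∂x = [(-7.98)·20 − (-2.18)·260] / -18100 = -0.02250
∂h/∂y = [525·(-2.18) − 110·(-7.98)] / -18100 = +0.01473
Head at (397485, 3688799) = 154.81 + (-0.02250)·(-20) + (+0.01473)·(130) = 157.18 m.
That is higher than the 146.83 m at P-2, so the point is upgradient.

upgradient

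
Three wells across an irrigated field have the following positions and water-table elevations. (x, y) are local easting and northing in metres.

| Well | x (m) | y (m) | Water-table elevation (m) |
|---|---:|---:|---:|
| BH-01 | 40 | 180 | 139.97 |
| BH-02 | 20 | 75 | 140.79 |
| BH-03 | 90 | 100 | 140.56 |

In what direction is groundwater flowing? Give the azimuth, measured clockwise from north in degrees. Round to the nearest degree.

004°

With h = a·x + b·y + c and BH-01 as origin, the differences give:
  (-20)·a + (-105)·b = +0.82
  50·a + (-80)·b = +0.59
Eliminate b (×(-80) and ×(-105), subtract): 6850·a = -3.650 → a = ∂h/∂x = -0.0005328
Back-substitute: b = ∂h/∂y = -0.007708.
Flow direction (−∇h) has components (+0.0005328 E, +0.007708 N).
Azimuth = atan2(E, N) = atan2(+0.0005328, +0.007708) = 4.0° ≈ 004°.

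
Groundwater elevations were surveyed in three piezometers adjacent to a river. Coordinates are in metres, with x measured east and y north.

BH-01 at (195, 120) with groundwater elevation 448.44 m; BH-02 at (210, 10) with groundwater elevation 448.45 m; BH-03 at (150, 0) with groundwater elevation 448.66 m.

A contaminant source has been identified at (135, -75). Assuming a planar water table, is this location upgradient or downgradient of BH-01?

Differences from BH-01: to BH-02 (Δx, Δy, Δh) = (15, -110, +0.01); to BH-03 = (-45, -120, +0.22).
Determinant of the coordinate differences = 15·(-120) − (-45)·(-110) = -6750.
∂h/∂x = [(+0.01)·(-120) − (+0.22)·(-110)] / -6750 = -0.003407
∂h/∂y = [15·(+0.22) − (-45)·(+0.01)] / -6750 = -0.0005556
Head at (135, -75) = 448.44 + (-0.003407)·(-60) + (-0.0005556)·(-195) = 448.75 m.
That is higher than the 448.44 m at BH-01, so the point is upgradient.

upgradient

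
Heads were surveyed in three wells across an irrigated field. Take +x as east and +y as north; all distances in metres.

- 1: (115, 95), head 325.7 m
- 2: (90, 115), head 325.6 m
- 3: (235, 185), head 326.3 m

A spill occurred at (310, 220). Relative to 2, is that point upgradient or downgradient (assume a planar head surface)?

With h = a·x + b·y + c and 1 as origin, the differences give:
  (-25)·a + 20·b = -0.1
  120·a + 90·b = +0.6
Eliminate b (×90 and ×20, subtract): -4650·a = -21.00 → a = ∂h/∂x = +0.004516
Back-substitute: b = ∂h/∂y = +0.0006452.
Head at (310, 220) = 325.7 + (+0.004516)·(195) + (+0.0006452)·(125) = 326.66 m.
That is higher than the 325.6 m at 2, so the point is upgradient.

upgradient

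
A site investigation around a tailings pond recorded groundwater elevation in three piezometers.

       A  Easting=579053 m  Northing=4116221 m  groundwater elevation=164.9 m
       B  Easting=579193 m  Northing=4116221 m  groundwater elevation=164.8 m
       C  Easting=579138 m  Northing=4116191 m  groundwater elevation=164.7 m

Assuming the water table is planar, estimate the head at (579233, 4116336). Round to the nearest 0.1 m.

Differences from A: to B (Δx, Δy, Δh) = (140, 0, -0.1); to C = (85, -30, -0.2).
Solve a·Δx + b·Δy = Δh: det = 140·(-30) − 85·0 = -4200.
∂h/∂x = [(-0.1)·(-30) − (-0.2)·0] / -4200 = -0.0007143
∂h/∂y = [140·(-0.2) − 85·(-0.1)] / -4200 = +0.004643
h(579233, 4116336) = 164.9 + (-0.0007143)·(180) + (+0.004643)·(115) = 164.9 -0.129 +0.534 = 165.305 m.

165.3 m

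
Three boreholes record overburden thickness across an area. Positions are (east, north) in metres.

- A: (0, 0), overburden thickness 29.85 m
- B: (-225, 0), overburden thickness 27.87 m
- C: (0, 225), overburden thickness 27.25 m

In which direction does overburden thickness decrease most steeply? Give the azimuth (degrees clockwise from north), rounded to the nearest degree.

∂d/∂x = (27.87 − 29.85) / (-225 − 0) = +0.008800
∂d/∂y = (27.25 − 29.85) / (225 − 0) = -0.01156
Steepest decrease is along −∇f: components (-0.008800 E, +0.01156 N).
Azimuth = atan2(-0.008800, +0.01156) = 322.7° ≈ 323°.

323°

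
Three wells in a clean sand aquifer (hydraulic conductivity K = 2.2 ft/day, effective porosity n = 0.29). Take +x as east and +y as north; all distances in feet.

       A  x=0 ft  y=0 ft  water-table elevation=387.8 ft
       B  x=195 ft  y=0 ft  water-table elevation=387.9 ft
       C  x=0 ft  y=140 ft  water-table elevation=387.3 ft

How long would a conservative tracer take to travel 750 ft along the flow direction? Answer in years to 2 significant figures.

∂h/∂x = (387.9 − 387.8) / (195 − 0) = +0.0005128
∂h/∂y = (387.3 − 387.8) / (140 − 0) = -0.003571
|∇h| = √(0.0005128² + -0.003571²) = 0.003608
Seepage velocity v = K·i/n = 2.2 × 0.003608 / 0.29 = 0.02737 ft/day.
t = 750 / 0.02737 = 2.74e+04 days = 75 years.

75 years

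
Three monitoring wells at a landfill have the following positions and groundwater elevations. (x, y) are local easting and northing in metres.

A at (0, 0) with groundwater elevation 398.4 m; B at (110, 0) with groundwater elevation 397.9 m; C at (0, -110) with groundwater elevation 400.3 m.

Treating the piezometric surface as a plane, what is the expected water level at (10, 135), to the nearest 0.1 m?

396.0 m

∂h/∂x = (397.9 − 398.4) / (110 − 0) = -0.004545
∂h/∂y = (400.3 − 398.4) / (-110 − 0) = -0.01727
h(10, 135) = 398.4 + (-0.004545)·(10) + (-0.01727)·(135) = 398.4 -0.045 -2.332 = 396.023 m.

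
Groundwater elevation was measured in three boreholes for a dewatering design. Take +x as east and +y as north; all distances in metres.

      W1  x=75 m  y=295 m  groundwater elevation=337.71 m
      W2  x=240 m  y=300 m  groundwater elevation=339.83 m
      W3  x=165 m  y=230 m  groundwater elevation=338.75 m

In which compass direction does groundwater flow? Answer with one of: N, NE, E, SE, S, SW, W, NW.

W

Taking W1 as reference: W2−W1 = (165, 5, +2.12); W3−W1 = (90, -65, +1.04).
Solve a·Δx + b·Δy = Δh: det = 165·(-65) − 90·5 = -11175.
∂h/∂x = [(+2.12)·(-65) − (+1.04)·5] / -11175 = +0.01280
∂h/∂y = [165·(+1.04) − 90·(+2.12)] / -11175 = +0.001718
Flow = −∇h = (-0.01280 east, -0.001718 north), which points west.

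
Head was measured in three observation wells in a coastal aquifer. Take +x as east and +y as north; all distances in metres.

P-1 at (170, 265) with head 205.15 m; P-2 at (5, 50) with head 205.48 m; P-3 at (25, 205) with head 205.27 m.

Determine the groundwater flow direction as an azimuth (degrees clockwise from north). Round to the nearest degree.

With h = a·x + b·y + c and P-1 as origin, the differences give:
  (-165)·a + (-215)·b = +0.33
  (-145)·a + (-60)·b = +0.12
Eliminate b (×(-60) and ×(-215), subtract): -21275·a = 6.000 → a = ∂h/∂x = -0.0002820
Back-substitute: b = ∂h/∂y = -0.001318.
Flow direction (−∇h) has components (+0.0002820 E, +0.001318 N).
Azimuth = atan2(E, N) = atan2(+0.0002820, +0.001318) = 12.1° ≈ 012°.

012°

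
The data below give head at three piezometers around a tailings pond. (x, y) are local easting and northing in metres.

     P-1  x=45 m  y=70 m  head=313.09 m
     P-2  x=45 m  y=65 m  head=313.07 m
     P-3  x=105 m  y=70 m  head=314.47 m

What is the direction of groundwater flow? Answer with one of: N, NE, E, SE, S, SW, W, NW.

W

Three-point gradient (reference P-1): Δ to P-2 = (0, -5, -0.02), Δ to P-3 = (60, 0, +1.38).
∂h/∂x = +0.02300, ∂h/∂y = +0.004000 (det = 300).
Flow = −∇h = (-0.02300 east, -0.004000 north), which points west.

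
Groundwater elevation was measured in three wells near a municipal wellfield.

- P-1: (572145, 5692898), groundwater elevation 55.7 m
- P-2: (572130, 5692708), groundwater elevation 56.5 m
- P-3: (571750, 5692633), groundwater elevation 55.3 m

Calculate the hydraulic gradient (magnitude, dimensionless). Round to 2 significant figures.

0.0061

Taking P-1 as reference: P-2−P-1 = (-15, -190, +0.8); P-3−P-1 = (-395, -265, -0.4).
Solve a·Δx + b·Δy = Δh: det = (-15)·(-265) − (-395)·(-190) = -71075.
∂h/∂x = [(+0.8)·(-265) − (-0.4)·(-190)] / -71075 = +0.004052
∂h/∂y = [(-15)·(-0.4) − (-395)·(+0.8)] / -71075 = -0.004530
|∇h| = √(0.004052² + -0.004530²) = 0.006078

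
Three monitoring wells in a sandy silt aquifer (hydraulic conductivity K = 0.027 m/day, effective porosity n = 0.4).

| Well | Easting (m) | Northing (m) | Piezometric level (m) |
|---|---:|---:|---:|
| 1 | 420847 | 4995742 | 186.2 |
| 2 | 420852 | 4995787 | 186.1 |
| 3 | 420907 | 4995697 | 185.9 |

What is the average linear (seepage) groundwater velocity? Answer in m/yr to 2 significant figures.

0.16 m/yr

Differences from 1: to 2 (Δx, Δy, Δh) = (5, 45, -0.1); to 3 = (60, -45, -0.3).
Determinant of the coordinate differences = 5·(-45) − 60·45 = -2925.
∂h/∂x = [(-0.1)·(-45) − (-0.3)·45] / -2925 = -0.006154
∂h/∂y = [5·(-0.3) − 60·(-0.1)] / -2925 = -0.001538
|∇h| = √(-0.006154² + -0.001538²) = 0.006343
Seepage velocity v = K·i/n = 0.027 × 0.006343 / 0.4 = 0.0004282 m/day = 0.1564 m/yr.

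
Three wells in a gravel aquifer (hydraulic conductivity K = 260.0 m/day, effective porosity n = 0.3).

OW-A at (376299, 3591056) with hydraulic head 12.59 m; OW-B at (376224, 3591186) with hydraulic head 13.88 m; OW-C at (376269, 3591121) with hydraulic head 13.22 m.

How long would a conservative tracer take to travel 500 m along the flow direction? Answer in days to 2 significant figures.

Differences from OW-A: to OW-B (Δx, Δy, Δh) = (-75, 130, +1.29); to OW-C = (-30, 65, +0.63).
Determinant of the coordinate differences = (-75)·65 − (-30)·130 = -975.
∂h/∂x = [(+1.29)·65 − (+0.63)·130] / -975 = -0.002000
∂h/∂y = [(-75)·(+0.63) − (-30)·(+1.29)] / -975 = +0.008769
|∇h| = √(-0.002000² + 0.008769²) = 0.008994
Seepage velocity v = K·i/n = 260.0 × 0.008994 / 0.3 = 7.795 m/day.
t = 500 / 7.795 = 64.14 days.

64 days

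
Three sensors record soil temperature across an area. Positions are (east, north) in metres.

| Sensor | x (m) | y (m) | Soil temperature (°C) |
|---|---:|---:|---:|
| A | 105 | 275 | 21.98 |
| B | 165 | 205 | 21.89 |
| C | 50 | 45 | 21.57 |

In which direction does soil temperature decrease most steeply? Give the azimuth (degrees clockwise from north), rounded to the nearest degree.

195°

Taking A as reference: B−A = (60, -70, -0.09); C−A = (-55, -230, -0.41).
Determinant of the coordinate differences = 60·(-230) − (-55)·(-70) = -17650.
∂T/∂x = [(-0.09)·(-230) − (-0.41)·(-70)] / -17650 = +0.0004533
∂T/∂y = [60·(-0.41) − (-55)·(-0.09)] / -17650 = +0.001674
Steepest decrease is along −∇f: components (-0.0004533 E, -0.001674 N).
Azimuth = atan2(-0.0004533, -0.001674) = 195.1° ≈ 195°.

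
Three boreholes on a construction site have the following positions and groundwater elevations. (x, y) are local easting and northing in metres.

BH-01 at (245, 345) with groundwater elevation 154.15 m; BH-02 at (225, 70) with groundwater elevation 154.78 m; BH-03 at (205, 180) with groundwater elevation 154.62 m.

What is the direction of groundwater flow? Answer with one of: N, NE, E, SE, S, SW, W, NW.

With h = a·x + b·y + c and BH-01 as origin, the differences give:
  (-20)·a + (-275)·b = +0.63
  (-40)·a + (-165)·b = +0.47
Eliminate b (×(-165) and ×(-275), subtract): -7700·a = 25.300 → a = ∂h/∂x = -0.003286
Back-substitute: b = ∂h/∂y = -0.002052.
Flow = −∇h = (+0.003286 east, +0.002052 north), which points northeast.

NE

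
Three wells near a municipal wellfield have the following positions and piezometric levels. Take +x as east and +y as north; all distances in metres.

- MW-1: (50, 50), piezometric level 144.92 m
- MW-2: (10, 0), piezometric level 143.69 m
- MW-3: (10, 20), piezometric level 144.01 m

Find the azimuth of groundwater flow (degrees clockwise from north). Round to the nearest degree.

With h = a·x + b·y + c and MW-1 as origin, the differences give:
  (-40)·a + (-50)·b = -1.23
  (-40)·a + (-30)·b = -0.91
Eliminate b (×(-30) and ×(-50), subtract): -800·a = -8.600 → a = ∂h/∂x = +0.01075
Back-substitute: b = ∂h/∂y = +0.01600.
Flow direction (−∇h) has components (-0.01075 E, -0.01600 N).
Azimuth = atan2(E, N) = atan2(-0.01075, -0.01600) = 213.9° ≈ 214°.

214°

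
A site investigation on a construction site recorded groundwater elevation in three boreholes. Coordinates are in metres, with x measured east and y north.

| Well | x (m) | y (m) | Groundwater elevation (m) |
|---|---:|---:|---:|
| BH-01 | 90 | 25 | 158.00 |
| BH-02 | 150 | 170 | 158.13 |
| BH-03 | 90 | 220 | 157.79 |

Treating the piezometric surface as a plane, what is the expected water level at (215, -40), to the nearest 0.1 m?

158.7 m

Three-point gradient (reference BH-01): Δ to BH-02 = (60, 145, +0.13), Δ to BH-03 = (0, 195, -0.21).
∂h/∂x = +0.004769, ∂h/∂y = -0.001077 (det = 11700).
h(215, -40) = 158.00 + (+0.004769)·(125) + (-0.001077)·(-65) = 158.00 +0.596 +0.070 = 158.666 m.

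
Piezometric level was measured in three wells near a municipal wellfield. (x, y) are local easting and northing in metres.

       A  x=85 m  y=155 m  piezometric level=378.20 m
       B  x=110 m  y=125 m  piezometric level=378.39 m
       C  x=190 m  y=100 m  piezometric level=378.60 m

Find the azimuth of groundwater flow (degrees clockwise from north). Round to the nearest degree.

Differences from A: to B (Δx, Δy, Δh) = (25, -30, +0.19); to C = (105, -55, +0.40).
Solve a·Δx + b·Δy = Δh: det = 25·(-55) − 105·(-30) = 1775.
∂h/∂x = [(+0.19)·(-55) − (+0.40)·(-30)] / 1775 = +0.0008732
∂h/∂y = [25·(+0.40) − 105·(+0.19)] / 1775 = -0.005606
Flow direction (−∇h) has components (-0.0008732 E, +0.005606 N).
Azimuth = atan2(E, N) = atan2(-0.0008732, +0.005606) = 351.1° ≈ 351°.

351°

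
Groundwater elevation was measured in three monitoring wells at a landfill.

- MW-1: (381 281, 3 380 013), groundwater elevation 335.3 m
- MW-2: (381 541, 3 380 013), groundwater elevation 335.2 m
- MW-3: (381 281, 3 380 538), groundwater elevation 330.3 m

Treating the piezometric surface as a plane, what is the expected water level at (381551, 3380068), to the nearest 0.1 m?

334.7 m

∂h/∂x = (335.2 − 335.3) / (381541 − 381281) = -0.0003846
∂h/∂y = (330.3 − 335.3) / (3380538 − 3380013) = -0.009524
h(381551, 3380068) = 335.3 + (-0.0003846)·(270) + (-0.009524)·(55) = 335.3 -0.104 -0.524 = 334.672 m.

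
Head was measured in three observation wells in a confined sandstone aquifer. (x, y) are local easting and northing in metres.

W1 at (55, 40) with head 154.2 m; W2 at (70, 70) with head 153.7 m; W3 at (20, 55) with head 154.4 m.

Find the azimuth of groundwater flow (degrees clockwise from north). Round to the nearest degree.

043°

With h = a·x + b·y + c and W1 as origin, the differences give:
  15·a + 30·b = -0.5
  (-35)·a + 15·b = +0.2
Eliminate b (×15 and ×30, subtract): 1275·a = -13.50 → a = ∂h/∂x = -0.01059
Back-substitute: b = ∂h/∂y = -0.01137.
Flow direction (−∇h) has components (+0.01059 E, +0.01137 N).
Azimuth = atan2(E, N) = atan2(+0.01059, +0.01137) = 43.0° ≈ 043°.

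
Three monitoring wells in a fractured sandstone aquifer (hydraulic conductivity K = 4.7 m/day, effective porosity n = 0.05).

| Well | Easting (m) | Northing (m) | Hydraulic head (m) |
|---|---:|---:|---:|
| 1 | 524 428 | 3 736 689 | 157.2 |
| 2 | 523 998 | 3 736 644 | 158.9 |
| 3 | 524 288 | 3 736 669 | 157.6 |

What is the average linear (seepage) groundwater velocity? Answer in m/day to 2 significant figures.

With h = a·x + b·y + c and 1 as origin, the differences give:
  (-430)·a + (-45)·b = +1.7
  (-140)·a + (-20)·b = +0.4
Eliminate b (×(-20) and ×(-45), subtract): 2300·a = -16.00 → a = ∂h/∂x = -0.006957
Back-substitute: b = ∂h/∂y = +0.02870.
|∇h| = √(-0.006957² + 0.02870²) = 0.02953
Seepage velocity v = K·i/n = 4.7 × 0.02953 / 0.05 = 2.776 m/day.

2.8 m/day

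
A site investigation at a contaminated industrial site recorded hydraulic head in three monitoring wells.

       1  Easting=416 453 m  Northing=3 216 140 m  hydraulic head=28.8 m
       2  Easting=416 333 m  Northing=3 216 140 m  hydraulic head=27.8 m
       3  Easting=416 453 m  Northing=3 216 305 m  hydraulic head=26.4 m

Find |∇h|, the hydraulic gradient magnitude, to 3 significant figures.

0.0168

∂h/∂x = (27.8 − 28.8) / (416333 − 416453) = +0.008333
∂h/∂y = (26.4 − 28.8) / (3216305 − 3216140) = -0.01455
|∇h| = √(0.008333² + -0.01455²) = 0.01677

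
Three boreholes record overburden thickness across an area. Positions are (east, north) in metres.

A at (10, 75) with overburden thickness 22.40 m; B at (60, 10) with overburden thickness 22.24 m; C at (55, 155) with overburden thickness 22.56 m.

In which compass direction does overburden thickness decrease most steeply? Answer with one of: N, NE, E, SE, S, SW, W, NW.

S

Three-point gradient (reference A): Δ to B = (50, -65, -0.16), Δ to C = (45, 80, +0.16).
∂d/∂x = -0.0003466, ∂d/∂y = +0.002195 (det = 6925).
Steepest decrease is along −∇f = (+0.0003466 E, -0.002195 N) → south.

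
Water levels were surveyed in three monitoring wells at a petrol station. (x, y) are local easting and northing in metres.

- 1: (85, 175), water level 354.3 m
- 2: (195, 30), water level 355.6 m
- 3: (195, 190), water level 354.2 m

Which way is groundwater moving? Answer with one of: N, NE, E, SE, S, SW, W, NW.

N

Differences from 1: to 2 (Δx, Δy, Δh) = (110, -145, +1.3); to 3 = (110, 15, -0.1).
Determinant of the coordinate differences = 110·15 − 110·(-145) = 17600.
∂h/∂x = [(+1.3)·15 − (-0.1)·(-145)] / 17600 = +0.0002841
∂h/∂y = [110·(-0.1) − 110·(+1.3)] / 17600 = -0.008750
Flow = −∇h = (-0.0002841 east, +0.008750 north), which points north.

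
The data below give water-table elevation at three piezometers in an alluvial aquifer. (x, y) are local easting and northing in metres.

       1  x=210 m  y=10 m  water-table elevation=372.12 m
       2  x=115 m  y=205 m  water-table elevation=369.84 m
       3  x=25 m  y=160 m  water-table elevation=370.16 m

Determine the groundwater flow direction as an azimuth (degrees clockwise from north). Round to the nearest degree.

350°

Differences from 1: to 2 (Δx, Δy, Δh) = (-95, 195, -2.28); to 3 = (-185, 150, -1.96).
Determinant of the coordinate differences = (-95)·150 − (-185)·195 = 21825.
∂h/∂x = [(-2.28)·150 − (-1.96)·195] / 21825 = +0.001842
∂h/∂y = [(-95)·(-1.96) − (-185)·(-2.28)] / 21825 = -0.01079
Flow direction (−∇h) has components (-0.001842 E, +0.01079 N).
Azimuth = atan2(E, N) = atan2(-0.001842, +0.01079) = 350.3° ≈ 350°.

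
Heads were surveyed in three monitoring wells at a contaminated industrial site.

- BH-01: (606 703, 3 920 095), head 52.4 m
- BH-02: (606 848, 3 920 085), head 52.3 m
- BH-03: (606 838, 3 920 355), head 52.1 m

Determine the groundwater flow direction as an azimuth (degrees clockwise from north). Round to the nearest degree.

044°

Three-point gradient (reference BH-01): Δ to BH-02 = (145, -10, -0.1), Δ to BH-03 = (135, 260, -0.3).
∂h/∂x = -0.0007426, ∂h/∂y = -0.0007682 (det = 39050).
Flow direction (−∇h) has components (+0.0007426 E, +0.0007682 N).
Azimuth = atan2(E, N) = atan2(+0.0007426, +0.0007682) = 44.0° ≈ 044°.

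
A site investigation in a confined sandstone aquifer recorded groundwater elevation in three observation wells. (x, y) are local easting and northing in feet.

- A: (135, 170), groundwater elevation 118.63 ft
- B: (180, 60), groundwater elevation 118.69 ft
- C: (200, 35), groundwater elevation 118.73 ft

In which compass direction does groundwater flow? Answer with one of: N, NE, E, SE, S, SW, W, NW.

Taking A as reference: B−A = (45, -110, +0.06); C−A = (65, -135, +0.10).
Determinant of the coordinate differences = 45·(-135) − 65·(-110) = 1075.
∂h/∂x = [(+0.06)·(-135) − (+0.10)·(-110)] / 1075 = +0.002698
∂h/∂y = [45·(+0.10) − 65·(+0.06)] / 1075 = +0.0005581
Flow = −∇h = (-0.002698 east, -0.0005581 north), which points west.

W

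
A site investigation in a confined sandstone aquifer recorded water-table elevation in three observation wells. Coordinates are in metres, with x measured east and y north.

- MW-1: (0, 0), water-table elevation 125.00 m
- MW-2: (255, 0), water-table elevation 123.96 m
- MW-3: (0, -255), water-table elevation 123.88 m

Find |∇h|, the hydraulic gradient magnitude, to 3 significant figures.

∂h/∂x = (123.96 − 125.00) / (255 − 0) = -0.004078
∂h/∂y = (123.88 − 125.00) / (-255 − 0) = +0.004392
|∇h| = √(-0.004078² + 0.004392²) = 0.005993

0.00599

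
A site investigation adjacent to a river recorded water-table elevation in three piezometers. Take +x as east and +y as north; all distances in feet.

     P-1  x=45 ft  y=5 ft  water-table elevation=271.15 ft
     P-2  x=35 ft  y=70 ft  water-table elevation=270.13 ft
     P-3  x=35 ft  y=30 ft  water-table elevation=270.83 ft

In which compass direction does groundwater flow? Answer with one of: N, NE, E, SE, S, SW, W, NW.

NE

Three-point gradient (reference P-1): Δ to P-2 = (-10, 65, -1.02), Δ to P-3 = (-10, 25, -0.32).
∂h/∂x = -0.01175, ∂h/∂y = -0.01750 (det = 400).
Flow = −∇h = (+0.01175 east, +0.01750 north), which points northeast.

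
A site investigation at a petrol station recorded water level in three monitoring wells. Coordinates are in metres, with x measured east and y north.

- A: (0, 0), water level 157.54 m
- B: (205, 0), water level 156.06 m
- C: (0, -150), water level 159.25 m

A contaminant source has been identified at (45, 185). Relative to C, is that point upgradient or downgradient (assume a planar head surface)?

∂h/∂x = (156.06 − 157.54) / (205 − 0) = -0.007220
∂h/∂y = (159.25 − 157.54) / (-150 − 0) = -0.01140
Head at (45, 185) = 157.54 + (-0.007220)·(45) + (-0.01140)·(185) = 155.11 m.
That is lower than the 159.25 m at C, so the point is downgradient.

downgradient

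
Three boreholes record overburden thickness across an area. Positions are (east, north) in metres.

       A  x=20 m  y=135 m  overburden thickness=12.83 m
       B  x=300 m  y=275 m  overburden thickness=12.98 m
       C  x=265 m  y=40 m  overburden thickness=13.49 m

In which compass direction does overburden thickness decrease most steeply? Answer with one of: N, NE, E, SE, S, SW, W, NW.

Taking A as reference: B−A = (280, 140, +0.15); C−A = (245, -95, +0.66).
Determinant of the coordinate differences = 280·(-95) − 245·140 = -60900.
∂d/∂x = [(+0.15)·(-95) − (+0.66)·140] / -60900 = +0.001751
∂d/∂y = [280·(+0.66) − 245·(+0.15)] / -60900 = -0.002431
Steepest decrease is along −∇f = (-0.001751 E, +0.002431 N) → northwest.

NW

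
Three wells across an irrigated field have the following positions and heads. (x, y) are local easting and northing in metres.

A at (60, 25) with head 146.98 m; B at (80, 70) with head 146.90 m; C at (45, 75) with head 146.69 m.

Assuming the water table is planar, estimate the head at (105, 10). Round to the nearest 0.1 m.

Taking A as reference: B−A = (20, 45, -0.08); C−A = (-15, 50, -0.29).
Determinant of the coordinate differences = 20·50 − (-15)·45 = 1675.
∂h/∂x = [(-0.08)·50 − (-0.29)·45] / 1675 = +0.005403
∂h/∂y = [20·(-0.29) − (-15)·(-0.08)] / 1675 = -0.004179
h(105, 10) = 146.98 + (+0.005403)·(45) + (-0.004179)·(-15) = 146.98 +0.243 +0.063 = 147.286 m.

147.3 m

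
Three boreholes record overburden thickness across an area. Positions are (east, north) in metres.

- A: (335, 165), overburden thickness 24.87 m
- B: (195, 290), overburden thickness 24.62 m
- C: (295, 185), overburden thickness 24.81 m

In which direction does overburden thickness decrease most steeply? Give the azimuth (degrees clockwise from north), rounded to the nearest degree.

With d = a·x + b·y + c and A as origin, the differences give:
  (-140)·a + 125·b = -0.25
  (-40)·a + 20·b = -0.06
Eliminate b (×20 and ×125, subtract): 2200·a = 2.500 → a = ∂d/∂x = +0.001136
Back-substitute: b = ∂d/∂y = -0.0007273.
Steepest decrease is along −∇f: components (-0.001136 E, +0.0007273 N).
Azimuth = atan2(-0.001136, +0.0007273) = 302.6° ≈ 303°.

303°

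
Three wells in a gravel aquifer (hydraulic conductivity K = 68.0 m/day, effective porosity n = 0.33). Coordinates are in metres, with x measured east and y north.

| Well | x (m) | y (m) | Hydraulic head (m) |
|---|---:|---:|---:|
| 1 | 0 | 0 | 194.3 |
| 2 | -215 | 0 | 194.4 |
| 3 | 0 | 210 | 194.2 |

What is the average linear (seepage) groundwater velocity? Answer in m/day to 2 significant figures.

0.14 m/day

∂h/∂x = (194.4 − 194.3) / (-215 − 0) = -0.0004651
∂h/∂y = (194.2 − 194.3) / (210 − 0) = -0.0004762
|∇h| = √(-0.0004651² + -0.0004762²) = 0.0006656
Seepage velocity v = K·i/n = 68.0 × 0.0006656 / 0.33 = 0.1372 m/day.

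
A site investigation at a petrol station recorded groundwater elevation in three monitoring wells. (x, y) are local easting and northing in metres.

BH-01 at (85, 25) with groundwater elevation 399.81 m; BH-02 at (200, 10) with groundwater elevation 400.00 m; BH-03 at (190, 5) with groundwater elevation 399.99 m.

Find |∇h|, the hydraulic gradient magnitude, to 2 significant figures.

With h = a·x + b·y + c and BH-01 as origin, the differences give:
  115·a + (-15)·b = +0.19
  105·a + (-20)·b = +0.18
Eliminate b (×(-20) and ×(-15), subtract): -725·a = -1.100 → a = ∂h/∂x = +0.001517
Back-substitute: b = ∂h/∂y = -0.001034.
|∇h| = √(0.001517² + -0.001034²) = 0.001836

0.0018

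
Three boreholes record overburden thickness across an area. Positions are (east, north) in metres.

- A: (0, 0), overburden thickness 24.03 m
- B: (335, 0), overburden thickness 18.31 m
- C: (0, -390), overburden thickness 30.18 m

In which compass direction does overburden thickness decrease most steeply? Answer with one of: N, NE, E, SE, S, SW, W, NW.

NE

∂d/∂x = (18.31 − 24.03) / (335 − 0) = -0.01707
∂d/∂y = (30.18 − 24.03) / (-390 − 0) = -0.01577
Steepest decrease is along −∇f = (+0.01707 E, +0.01577 N) → northeast.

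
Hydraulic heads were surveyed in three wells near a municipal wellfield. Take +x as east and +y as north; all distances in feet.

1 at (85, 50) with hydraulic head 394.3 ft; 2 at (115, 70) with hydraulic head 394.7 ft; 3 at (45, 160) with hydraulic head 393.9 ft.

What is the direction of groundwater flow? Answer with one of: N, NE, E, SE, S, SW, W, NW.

W

Differences from 1: to 2 (Δx, Δy, Δh) = (30, 20, +0.4); to 3 = (-40, 110, -0.4).
Solve a·Δx + b·Δy = Δh: det = 30·110 − (-40)·20 = 4100.
∂h/∂x = [(+0.4)·110 − (-0.4)·20] / 4100 = +0.01268
∂h/∂y = [30·(-0.4) − (-40)·(+0.4)] / 4100 = +0.0009756
Flow = −∇h = (-0.01268 east, -0.0009756 north), which points west.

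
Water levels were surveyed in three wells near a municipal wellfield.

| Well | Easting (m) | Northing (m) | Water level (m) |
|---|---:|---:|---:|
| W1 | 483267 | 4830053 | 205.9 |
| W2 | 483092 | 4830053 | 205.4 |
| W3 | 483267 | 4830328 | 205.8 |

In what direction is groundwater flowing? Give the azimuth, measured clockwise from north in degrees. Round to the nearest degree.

∂h/∂x = (205.4 − 205.9) / (483092 − 483267) = +0.002857
∂h/∂y = (205.8 − 205.9) / (4830328 − 4830053) = -0.0003636
Flow direction (−∇h) has components (-0.002857 E, +0.0003636 N).
Azimuth = atan2(E, N) = atan2(-0.002857, +0.0003636) = 277.3° ≈ 277°.

277°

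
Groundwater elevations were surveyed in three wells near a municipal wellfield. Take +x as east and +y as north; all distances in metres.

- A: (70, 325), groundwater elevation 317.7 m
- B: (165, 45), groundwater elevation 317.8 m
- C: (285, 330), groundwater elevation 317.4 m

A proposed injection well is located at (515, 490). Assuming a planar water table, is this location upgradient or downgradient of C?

Three-point gradient (reference A): Δ to B = (95, -280, +0.1), Δ to C = (215, 5, -0.3).
∂h/∂x = -0.001376, ∂h/∂y = -0.0008241 (det = 60675).
Head at (515, 490) = 317.7 + (-0.001376)·(445) + (-0.0008241)·(165) = 316.95 m.
That is lower than the 317.4 m at C, so the point is downgradient.

downgradient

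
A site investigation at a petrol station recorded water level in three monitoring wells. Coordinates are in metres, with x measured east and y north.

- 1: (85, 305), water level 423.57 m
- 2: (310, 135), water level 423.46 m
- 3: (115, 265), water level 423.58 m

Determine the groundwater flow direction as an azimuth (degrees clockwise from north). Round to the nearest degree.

With h = a·x + b·y + c and 1 as origin, the differences give:
  225·a + (-170)·b = -0.11
  30·a + (-40)·b = +0.01
Eliminate b (×(-40) and ×(-170), subtract): -3900·a = 6.100 → a = ∂h/∂x = -0.001564
Back-substitute: b = ∂h/∂y = -0.001423.
Flow direction (−∇h) has components (+0.001564 E, +0.001423 N).
Azimuth = atan2(E, N) = atan2(+0.001564, +0.001423) = 47.7° ≈ 048°.

048°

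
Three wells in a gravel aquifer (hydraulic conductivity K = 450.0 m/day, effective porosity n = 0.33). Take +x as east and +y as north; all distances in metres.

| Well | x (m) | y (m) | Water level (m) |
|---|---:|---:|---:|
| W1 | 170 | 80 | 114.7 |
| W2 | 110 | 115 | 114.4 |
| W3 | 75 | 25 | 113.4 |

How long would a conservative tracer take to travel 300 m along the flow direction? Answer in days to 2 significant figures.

With h = a·x + b·y + c and W1 as origin, the differences give:
  (-60)·a + 35·b = -0.3
  (-95)·a + (-55)·b = -1.3
Eliminate b (×(-55) and ×35, subtract): 6625·a = 62.00 → a = ∂h/∂x = +0.009358
Back-substitute: b = ∂h/∂y = +0.007472.
|∇h| = √(0.009358² + 0.007472²) = 0.01198
Seepage velocity v = K·i/n = 450.0 × 0.01198 / 0.33 = 16.34 m/day.
t = 300 / 16.34 = 18.36 days.

18 days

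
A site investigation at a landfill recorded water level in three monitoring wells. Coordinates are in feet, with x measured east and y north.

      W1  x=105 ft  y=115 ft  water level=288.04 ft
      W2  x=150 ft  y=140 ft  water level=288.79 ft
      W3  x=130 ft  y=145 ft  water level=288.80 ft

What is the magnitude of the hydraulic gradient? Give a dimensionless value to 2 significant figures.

0.022

Taking W1 as reference: W2−W1 = (45, 25, +0.75); W3−W1 = (25, 30, +0.76).
Solve a·Δx + b·Δy = Δh: det = 45·30 − 25·25 = 725.
∂h/∂x = [(+0.75)·30 − (+0.76)·25] / 725 = +0.004828
∂h/∂y = [45·(+0.76) − 25·(+0.75)] / 725 = +0.02131
|∇h| = √(0.004828² + 0.02131²) = 0.02185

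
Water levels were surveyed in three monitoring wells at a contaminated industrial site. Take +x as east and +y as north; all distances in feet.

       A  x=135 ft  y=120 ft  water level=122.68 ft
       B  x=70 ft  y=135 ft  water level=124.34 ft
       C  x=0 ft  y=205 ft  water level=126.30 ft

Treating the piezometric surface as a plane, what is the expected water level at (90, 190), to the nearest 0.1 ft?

124.0 ft

Differences from A: to B (Δx, Δy, Δh) = (-65, 15, +1.66); to C = (-135, 85, +3.62).
Solve a·Δx + b·Δy = Δh: det = (-65)·85 − (-135)·15 = -3500.
∂h/∂x = [(+1.66)·85 − (+3.62)·15] / -3500 = -0.02480
∂h/∂y = [(-65)·(+3.62) − (-135)·(+1.66)] / -3500 = +0.003200
h(90, 190) = 122.68 + (-0.02480)·(-45) + (+0.003200)·(70) = 122.68 +1.116 +0.224 = 124.020 ft.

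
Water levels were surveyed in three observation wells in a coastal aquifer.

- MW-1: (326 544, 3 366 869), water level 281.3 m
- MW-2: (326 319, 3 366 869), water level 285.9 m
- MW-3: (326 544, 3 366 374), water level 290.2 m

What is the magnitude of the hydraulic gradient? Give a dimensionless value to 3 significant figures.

0.0272

∂h/∂x = (285.9 − 281.3) / (326319 − 326544) = -0.02044
∂h/∂y = (290.2 − 281.3) / (3366374 − 3366869) = -0.01798
|∇h| = √(-0.02044² + -0.01798²) = 0.02722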